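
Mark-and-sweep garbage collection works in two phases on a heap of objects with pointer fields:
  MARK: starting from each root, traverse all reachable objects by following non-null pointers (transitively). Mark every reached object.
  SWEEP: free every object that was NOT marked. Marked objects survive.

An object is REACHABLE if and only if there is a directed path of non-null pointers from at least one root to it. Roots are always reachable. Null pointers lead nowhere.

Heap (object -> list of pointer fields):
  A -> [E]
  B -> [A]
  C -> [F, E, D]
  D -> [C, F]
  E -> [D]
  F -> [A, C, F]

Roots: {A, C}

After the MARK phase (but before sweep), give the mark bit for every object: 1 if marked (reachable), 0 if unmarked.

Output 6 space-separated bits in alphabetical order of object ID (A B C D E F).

Roots: A C
Mark A: refs=E, marked=A
Mark C: refs=F E D, marked=A C
Mark E: refs=D, marked=A C E
Mark F: refs=A C F, marked=A C E F
Mark D: refs=C F, marked=A C D E F
Unmarked (collected): B

Answer: 1 0 1 1 1 1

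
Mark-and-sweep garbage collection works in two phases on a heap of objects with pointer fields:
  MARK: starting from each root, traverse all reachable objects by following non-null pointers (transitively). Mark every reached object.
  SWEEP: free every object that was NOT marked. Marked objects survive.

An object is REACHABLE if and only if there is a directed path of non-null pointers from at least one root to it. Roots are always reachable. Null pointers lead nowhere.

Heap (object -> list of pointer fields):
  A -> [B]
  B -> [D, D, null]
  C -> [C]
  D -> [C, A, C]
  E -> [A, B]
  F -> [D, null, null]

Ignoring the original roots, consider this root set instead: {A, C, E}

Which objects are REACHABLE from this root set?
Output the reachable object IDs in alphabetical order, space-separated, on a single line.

Answer: A B C D E

Derivation:
Roots: A C E
Mark A: refs=B, marked=A
Mark C: refs=C, marked=A C
Mark E: refs=A B, marked=A C E
Mark B: refs=D D null, marked=A B C E
Mark D: refs=C A C, marked=A B C D E
Unmarked (collected): F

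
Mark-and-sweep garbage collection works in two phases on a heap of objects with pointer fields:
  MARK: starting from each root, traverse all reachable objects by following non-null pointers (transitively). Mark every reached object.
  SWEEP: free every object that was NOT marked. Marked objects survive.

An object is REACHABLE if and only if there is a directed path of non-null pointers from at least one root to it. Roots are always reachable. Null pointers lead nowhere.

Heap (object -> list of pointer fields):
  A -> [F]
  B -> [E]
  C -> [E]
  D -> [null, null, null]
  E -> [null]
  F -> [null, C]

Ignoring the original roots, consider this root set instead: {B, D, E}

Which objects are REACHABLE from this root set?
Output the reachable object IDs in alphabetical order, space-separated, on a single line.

Roots: B D E
Mark B: refs=E, marked=B
Mark D: refs=null null null, marked=B D
Mark E: refs=null, marked=B D E
Unmarked (collected): A C F

Answer: B D E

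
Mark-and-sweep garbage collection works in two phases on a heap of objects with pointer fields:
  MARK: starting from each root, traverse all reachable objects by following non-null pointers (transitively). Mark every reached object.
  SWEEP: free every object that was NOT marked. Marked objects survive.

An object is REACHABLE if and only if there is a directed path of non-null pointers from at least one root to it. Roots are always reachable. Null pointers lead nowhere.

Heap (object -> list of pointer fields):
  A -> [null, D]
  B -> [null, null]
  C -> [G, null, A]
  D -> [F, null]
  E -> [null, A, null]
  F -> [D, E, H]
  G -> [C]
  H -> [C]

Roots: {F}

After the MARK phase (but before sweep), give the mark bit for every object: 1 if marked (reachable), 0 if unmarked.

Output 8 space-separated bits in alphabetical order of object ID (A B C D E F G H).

Answer: 1 0 1 1 1 1 1 1

Derivation:
Roots: F
Mark F: refs=D E H, marked=F
Mark D: refs=F null, marked=D F
Mark E: refs=null A null, marked=D E F
Mark H: refs=C, marked=D E F H
Mark A: refs=null D, marked=A D E F H
Mark C: refs=G null A, marked=A C D E F H
Mark G: refs=C, marked=A C D E F G H
Unmarked (collected): B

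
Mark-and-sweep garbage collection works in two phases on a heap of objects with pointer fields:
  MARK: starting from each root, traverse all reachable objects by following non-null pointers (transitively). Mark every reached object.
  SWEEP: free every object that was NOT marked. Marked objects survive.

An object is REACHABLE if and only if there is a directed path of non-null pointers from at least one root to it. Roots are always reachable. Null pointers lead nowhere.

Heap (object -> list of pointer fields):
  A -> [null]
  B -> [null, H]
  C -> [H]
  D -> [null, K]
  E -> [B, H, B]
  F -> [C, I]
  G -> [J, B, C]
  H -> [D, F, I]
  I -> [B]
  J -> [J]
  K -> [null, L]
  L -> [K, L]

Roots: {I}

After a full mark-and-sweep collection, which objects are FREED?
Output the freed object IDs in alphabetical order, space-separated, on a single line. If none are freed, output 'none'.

Answer: A E G J

Derivation:
Roots: I
Mark I: refs=B, marked=I
Mark B: refs=null H, marked=B I
Mark H: refs=D F I, marked=B H I
Mark D: refs=null K, marked=B D H I
Mark F: refs=C I, marked=B D F H I
Mark K: refs=null L, marked=B D F H I K
Mark C: refs=H, marked=B C D F H I K
Mark L: refs=K L, marked=B C D F H I K L
Unmarked (collected): A E G J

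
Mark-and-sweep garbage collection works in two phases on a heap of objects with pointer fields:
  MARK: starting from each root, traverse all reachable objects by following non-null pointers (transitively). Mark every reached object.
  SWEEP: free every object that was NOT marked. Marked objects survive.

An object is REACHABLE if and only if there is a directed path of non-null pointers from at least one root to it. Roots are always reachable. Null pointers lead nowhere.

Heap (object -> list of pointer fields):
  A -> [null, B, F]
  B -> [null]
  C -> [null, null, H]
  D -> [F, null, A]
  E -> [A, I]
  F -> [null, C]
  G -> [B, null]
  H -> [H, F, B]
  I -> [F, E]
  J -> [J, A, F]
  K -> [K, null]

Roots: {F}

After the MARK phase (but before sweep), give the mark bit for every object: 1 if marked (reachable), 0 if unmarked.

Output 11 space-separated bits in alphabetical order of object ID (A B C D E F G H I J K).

Answer: 0 1 1 0 0 1 0 1 0 0 0

Derivation:
Roots: F
Mark F: refs=null C, marked=F
Mark C: refs=null null H, marked=C F
Mark H: refs=H F B, marked=C F H
Mark B: refs=null, marked=B C F H
Unmarked (collected): A D E G I J K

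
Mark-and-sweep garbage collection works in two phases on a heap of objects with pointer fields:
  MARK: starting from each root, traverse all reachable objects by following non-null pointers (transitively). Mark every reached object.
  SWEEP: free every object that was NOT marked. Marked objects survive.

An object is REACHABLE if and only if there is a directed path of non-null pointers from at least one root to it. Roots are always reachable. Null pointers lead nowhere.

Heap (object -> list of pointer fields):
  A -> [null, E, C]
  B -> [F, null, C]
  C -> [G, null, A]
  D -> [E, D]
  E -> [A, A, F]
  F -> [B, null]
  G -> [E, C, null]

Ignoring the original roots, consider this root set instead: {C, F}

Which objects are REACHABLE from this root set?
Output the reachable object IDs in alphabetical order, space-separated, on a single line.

Roots: C F
Mark C: refs=G null A, marked=C
Mark F: refs=B null, marked=C F
Mark G: refs=E C null, marked=C F G
Mark A: refs=null E C, marked=A C F G
Mark B: refs=F null C, marked=A B C F G
Mark E: refs=A A F, marked=A B C E F G
Unmarked (collected): D

Answer: A B C E F G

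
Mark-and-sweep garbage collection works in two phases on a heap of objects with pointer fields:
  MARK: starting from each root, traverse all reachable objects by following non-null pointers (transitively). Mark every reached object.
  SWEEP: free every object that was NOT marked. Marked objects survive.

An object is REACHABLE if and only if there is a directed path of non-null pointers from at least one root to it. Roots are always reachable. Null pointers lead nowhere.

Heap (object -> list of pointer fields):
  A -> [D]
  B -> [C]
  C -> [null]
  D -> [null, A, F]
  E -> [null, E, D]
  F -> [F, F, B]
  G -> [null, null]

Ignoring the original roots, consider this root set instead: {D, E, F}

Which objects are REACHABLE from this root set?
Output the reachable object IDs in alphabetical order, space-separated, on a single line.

Answer: A B C D E F

Derivation:
Roots: D E F
Mark D: refs=null A F, marked=D
Mark E: refs=null E D, marked=D E
Mark F: refs=F F B, marked=D E F
Mark A: refs=D, marked=A D E F
Mark B: refs=C, marked=A B D E F
Mark C: refs=null, marked=A B C D E F
Unmarked (collected): G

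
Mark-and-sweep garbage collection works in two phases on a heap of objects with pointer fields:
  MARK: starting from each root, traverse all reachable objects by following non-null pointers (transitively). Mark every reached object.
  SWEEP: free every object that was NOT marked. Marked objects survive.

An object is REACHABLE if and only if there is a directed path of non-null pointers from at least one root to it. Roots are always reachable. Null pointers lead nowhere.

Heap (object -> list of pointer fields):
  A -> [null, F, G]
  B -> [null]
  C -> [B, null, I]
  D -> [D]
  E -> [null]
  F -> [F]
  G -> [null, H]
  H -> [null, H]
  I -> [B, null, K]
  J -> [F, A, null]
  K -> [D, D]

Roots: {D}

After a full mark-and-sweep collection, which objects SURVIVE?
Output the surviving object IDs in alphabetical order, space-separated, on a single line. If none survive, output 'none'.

Answer: D

Derivation:
Roots: D
Mark D: refs=D, marked=D
Unmarked (collected): A B C E F G H I J K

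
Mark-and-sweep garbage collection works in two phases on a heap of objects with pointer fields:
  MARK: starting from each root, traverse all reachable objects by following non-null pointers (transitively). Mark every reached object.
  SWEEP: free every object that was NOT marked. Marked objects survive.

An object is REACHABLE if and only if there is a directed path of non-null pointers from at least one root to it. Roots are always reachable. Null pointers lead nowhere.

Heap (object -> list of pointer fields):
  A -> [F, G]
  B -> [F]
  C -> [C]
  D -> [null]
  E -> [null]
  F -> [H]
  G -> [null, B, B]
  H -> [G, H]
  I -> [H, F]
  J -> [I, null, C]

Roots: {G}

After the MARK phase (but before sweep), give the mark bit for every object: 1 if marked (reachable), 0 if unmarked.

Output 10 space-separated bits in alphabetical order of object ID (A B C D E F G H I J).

Roots: G
Mark G: refs=null B B, marked=G
Mark B: refs=F, marked=B G
Mark F: refs=H, marked=B F G
Mark H: refs=G H, marked=B F G H
Unmarked (collected): A C D E I J

Answer: 0 1 0 0 0 1 1 1 0 0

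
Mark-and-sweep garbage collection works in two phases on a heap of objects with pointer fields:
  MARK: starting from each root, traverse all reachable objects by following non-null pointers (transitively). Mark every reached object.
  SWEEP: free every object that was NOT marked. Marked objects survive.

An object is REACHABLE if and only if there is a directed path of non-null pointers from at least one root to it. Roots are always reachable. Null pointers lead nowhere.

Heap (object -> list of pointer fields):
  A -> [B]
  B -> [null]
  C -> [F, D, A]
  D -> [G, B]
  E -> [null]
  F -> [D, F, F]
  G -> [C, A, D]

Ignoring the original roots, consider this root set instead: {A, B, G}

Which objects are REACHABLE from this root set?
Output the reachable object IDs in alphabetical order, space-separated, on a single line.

Roots: A B G
Mark A: refs=B, marked=A
Mark B: refs=null, marked=A B
Mark G: refs=C A D, marked=A B G
Mark C: refs=F D A, marked=A B C G
Mark D: refs=G B, marked=A B C D G
Mark F: refs=D F F, marked=A B C D F G
Unmarked (collected): E

Answer: A B C D F G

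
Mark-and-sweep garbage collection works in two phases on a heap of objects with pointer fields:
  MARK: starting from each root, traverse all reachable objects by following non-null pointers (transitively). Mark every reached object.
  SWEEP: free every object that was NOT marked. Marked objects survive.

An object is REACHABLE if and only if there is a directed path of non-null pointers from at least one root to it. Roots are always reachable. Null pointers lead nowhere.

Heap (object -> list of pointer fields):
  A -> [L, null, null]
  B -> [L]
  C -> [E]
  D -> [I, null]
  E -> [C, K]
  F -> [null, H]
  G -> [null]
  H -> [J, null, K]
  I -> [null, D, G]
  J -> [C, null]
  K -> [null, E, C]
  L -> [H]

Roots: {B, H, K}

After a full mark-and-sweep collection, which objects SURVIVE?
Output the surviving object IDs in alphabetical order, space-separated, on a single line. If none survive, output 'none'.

Answer: B C E H J K L

Derivation:
Roots: B H K
Mark B: refs=L, marked=B
Mark H: refs=J null K, marked=B H
Mark K: refs=null E C, marked=B H K
Mark L: refs=H, marked=B H K L
Mark J: refs=C null, marked=B H J K L
Mark E: refs=C K, marked=B E H J K L
Mark C: refs=E, marked=B C E H J K L
Unmarked (collected): A D F G I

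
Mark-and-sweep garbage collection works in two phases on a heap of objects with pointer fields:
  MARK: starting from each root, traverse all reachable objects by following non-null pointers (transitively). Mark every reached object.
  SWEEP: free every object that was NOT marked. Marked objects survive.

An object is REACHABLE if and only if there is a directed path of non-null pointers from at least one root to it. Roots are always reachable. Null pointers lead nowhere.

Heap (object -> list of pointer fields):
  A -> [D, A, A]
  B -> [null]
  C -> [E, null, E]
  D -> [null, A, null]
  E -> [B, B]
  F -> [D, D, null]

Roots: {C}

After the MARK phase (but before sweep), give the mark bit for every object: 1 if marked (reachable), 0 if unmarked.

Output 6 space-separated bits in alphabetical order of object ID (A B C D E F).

Answer: 0 1 1 0 1 0

Derivation:
Roots: C
Mark C: refs=E null E, marked=C
Mark E: refs=B B, marked=C E
Mark B: refs=null, marked=B C E
Unmarked (collected): A D F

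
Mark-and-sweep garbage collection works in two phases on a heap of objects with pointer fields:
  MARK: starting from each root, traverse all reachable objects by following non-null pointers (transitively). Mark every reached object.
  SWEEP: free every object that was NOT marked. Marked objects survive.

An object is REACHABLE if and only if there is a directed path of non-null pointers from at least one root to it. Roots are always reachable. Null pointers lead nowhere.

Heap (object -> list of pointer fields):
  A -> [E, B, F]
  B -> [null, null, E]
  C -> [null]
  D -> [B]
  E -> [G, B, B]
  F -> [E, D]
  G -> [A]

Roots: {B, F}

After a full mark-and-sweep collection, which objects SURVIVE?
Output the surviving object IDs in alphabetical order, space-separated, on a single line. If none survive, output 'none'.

Roots: B F
Mark B: refs=null null E, marked=B
Mark F: refs=E D, marked=B F
Mark E: refs=G B B, marked=B E F
Mark D: refs=B, marked=B D E F
Mark G: refs=A, marked=B D E F G
Mark A: refs=E B F, marked=A B D E F G
Unmarked (collected): C

Answer: A B D E F G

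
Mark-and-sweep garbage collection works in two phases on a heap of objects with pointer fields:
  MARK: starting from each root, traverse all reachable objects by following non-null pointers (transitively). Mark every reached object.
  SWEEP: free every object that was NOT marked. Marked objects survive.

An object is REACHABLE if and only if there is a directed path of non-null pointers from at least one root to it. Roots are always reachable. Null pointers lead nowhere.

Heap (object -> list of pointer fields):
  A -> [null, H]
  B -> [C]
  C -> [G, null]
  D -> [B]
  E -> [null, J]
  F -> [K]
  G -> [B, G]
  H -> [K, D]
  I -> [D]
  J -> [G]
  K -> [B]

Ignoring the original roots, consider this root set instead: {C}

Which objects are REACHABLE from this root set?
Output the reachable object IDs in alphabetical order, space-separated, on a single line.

Roots: C
Mark C: refs=G null, marked=C
Mark G: refs=B G, marked=C G
Mark B: refs=C, marked=B C G
Unmarked (collected): A D E F H I J K

Answer: B C G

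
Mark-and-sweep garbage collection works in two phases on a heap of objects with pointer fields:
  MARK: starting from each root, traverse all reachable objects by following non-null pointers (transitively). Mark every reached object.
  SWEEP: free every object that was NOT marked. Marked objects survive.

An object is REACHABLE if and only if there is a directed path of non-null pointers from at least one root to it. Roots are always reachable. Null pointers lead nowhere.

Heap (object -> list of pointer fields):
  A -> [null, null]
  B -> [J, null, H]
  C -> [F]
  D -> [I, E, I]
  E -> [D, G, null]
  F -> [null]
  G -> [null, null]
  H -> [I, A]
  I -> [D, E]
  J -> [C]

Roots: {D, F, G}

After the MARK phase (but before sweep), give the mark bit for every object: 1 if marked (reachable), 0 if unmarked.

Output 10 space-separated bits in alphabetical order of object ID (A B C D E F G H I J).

Answer: 0 0 0 1 1 1 1 0 1 0

Derivation:
Roots: D F G
Mark D: refs=I E I, marked=D
Mark F: refs=null, marked=D F
Mark G: refs=null null, marked=D F G
Mark I: refs=D E, marked=D F G I
Mark E: refs=D G null, marked=D E F G I
Unmarked (collected): A B C H J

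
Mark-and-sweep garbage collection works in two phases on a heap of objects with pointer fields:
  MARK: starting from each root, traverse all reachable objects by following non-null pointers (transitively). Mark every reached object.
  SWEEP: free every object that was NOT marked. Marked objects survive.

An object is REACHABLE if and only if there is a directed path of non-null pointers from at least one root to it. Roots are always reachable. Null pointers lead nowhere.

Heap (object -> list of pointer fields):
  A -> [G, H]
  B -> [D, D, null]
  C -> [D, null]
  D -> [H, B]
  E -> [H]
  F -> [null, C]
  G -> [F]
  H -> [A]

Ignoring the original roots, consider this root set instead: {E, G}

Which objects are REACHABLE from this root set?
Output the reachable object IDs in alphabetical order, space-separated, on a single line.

Roots: E G
Mark E: refs=H, marked=E
Mark G: refs=F, marked=E G
Mark H: refs=A, marked=E G H
Mark F: refs=null C, marked=E F G H
Mark A: refs=G H, marked=A E F G H
Mark C: refs=D null, marked=A C E F G H
Mark D: refs=H B, marked=A C D E F G H
Mark B: refs=D D null, marked=A B C D E F G H
Unmarked (collected): (none)

Answer: A B C D E F G H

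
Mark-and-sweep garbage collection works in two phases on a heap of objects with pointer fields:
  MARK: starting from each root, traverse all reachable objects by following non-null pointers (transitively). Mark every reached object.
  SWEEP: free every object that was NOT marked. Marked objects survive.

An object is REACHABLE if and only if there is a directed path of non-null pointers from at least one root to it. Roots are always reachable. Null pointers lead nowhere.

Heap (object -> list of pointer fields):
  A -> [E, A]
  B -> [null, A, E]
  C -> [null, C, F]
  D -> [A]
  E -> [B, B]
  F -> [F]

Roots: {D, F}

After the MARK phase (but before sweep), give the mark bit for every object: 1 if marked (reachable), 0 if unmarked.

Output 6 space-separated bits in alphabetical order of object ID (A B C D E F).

Answer: 1 1 0 1 1 1

Derivation:
Roots: D F
Mark D: refs=A, marked=D
Mark F: refs=F, marked=D F
Mark A: refs=E A, marked=A D F
Mark E: refs=B B, marked=A D E F
Mark B: refs=null A E, marked=A B D E F
Unmarked (collected): C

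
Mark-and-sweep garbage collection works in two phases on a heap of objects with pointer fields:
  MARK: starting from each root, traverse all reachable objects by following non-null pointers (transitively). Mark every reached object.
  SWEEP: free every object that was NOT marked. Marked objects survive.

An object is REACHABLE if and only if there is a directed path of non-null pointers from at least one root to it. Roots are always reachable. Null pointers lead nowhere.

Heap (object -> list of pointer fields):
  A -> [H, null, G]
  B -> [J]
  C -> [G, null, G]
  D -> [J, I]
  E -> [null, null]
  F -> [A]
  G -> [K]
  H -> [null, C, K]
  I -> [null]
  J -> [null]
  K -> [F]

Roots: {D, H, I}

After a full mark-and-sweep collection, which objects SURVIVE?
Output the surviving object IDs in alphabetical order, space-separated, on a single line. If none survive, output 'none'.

Answer: A C D F G H I J K

Derivation:
Roots: D H I
Mark D: refs=J I, marked=D
Mark H: refs=null C K, marked=D H
Mark I: refs=null, marked=D H I
Mark J: refs=null, marked=D H I J
Mark C: refs=G null G, marked=C D H I J
Mark K: refs=F, marked=C D H I J K
Mark G: refs=K, marked=C D G H I J K
Mark F: refs=A, marked=C D F G H I J K
Mark A: refs=H null G, marked=A C D F G H I J K
Unmarked (collected): B E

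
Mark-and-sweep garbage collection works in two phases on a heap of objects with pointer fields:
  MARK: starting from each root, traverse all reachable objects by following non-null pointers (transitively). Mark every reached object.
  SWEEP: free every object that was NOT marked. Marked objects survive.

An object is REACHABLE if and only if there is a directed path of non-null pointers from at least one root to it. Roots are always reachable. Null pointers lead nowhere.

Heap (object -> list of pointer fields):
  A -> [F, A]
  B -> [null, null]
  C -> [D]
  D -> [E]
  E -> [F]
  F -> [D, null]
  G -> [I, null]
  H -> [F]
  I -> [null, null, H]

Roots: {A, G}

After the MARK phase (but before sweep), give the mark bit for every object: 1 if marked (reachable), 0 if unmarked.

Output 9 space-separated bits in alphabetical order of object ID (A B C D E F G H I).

Roots: A G
Mark A: refs=F A, marked=A
Mark G: refs=I null, marked=A G
Mark F: refs=D null, marked=A F G
Mark I: refs=null null H, marked=A F G I
Mark D: refs=E, marked=A D F G I
Mark H: refs=F, marked=A D F G H I
Mark E: refs=F, marked=A D E F G H I
Unmarked (collected): B C

Answer: 1 0 0 1 1 1 1 1 1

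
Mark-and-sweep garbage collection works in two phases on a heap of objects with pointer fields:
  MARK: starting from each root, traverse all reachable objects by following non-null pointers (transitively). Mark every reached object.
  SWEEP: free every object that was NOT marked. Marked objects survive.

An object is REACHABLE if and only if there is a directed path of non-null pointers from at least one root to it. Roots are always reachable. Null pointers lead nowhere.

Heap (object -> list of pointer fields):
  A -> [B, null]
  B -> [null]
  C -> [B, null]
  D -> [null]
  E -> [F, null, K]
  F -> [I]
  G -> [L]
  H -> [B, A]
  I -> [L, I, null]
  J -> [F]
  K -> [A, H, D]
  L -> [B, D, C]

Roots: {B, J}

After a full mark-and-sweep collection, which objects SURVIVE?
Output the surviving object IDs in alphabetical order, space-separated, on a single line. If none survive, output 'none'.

Roots: B J
Mark B: refs=null, marked=B
Mark J: refs=F, marked=B J
Mark F: refs=I, marked=B F J
Mark I: refs=L I null, marked=B F I J
Mark L: refs=B D C, marked=B F I J L
Mark D: refs=null, marked=B D F I J L
Mark C: refs=B null, marked=B C D F I J L
Unmarked (collected): A E G H K

Answer: B C D F I J L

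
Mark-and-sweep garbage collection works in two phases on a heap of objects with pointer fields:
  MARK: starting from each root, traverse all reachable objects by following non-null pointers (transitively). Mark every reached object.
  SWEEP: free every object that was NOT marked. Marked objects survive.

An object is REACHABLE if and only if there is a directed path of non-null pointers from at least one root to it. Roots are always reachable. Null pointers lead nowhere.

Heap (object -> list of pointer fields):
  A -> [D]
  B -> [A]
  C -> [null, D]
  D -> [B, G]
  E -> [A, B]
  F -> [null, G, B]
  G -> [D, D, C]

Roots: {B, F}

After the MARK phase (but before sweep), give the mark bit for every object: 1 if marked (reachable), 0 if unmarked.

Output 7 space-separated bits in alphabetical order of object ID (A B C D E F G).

Roots: B F
Mark B: refs=A, marked=B
Mark F: refs=null G B, marked=B F
Mark A: refs=D, marked=A B F
Mark G: refs=D D C, marked=A B F G
Mark D: refs=B G, marked=A B D F G
Mark C: refs=null D, marked=A B C D F G
Unmarked (collected): E

Answer: 1 1 1 1 0 1 1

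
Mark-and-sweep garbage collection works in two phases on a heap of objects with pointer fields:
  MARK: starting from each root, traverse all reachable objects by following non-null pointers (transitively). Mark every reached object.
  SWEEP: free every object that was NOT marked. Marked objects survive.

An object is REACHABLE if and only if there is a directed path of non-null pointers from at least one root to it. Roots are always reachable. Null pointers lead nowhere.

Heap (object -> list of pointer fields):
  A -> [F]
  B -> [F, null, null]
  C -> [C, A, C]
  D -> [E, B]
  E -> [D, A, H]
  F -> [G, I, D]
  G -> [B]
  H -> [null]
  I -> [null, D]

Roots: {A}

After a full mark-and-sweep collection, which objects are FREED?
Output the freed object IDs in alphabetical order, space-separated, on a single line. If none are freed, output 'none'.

Answer: C

Derivation:
Roots: A
Mark A: refs=F, marked=A
Mark F: refs=G I D, marked=A F
Mark G: refs=B, marked=A F G
Mark I: refs=null D, marked=A F G I
Mark D: refs=E B, marked=A D F G I
Mark B: refs=F null null, marked=A B D F G I
Mark E: refs=D A H, marked=A B D E F G I
Mark H: refs=null, marked=A B D E F G H I
Unmarked (collected): C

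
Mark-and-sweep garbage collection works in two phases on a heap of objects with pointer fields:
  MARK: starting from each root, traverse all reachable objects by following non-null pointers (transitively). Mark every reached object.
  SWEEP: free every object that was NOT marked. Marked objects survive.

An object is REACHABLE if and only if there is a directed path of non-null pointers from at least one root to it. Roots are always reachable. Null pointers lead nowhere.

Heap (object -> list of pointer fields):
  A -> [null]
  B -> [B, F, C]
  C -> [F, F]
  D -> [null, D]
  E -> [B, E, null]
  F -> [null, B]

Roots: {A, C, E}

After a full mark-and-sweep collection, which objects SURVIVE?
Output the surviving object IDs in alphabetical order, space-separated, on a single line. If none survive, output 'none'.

Roots: A C E
Mark A: refs=null, marked=A
Mark C: refs=F F, marked=A C
Mark E: refs=B E null, marked=A C E
Mark F: refs=null B, marked=A C E F
Mark B: refs=B F C, marked=A B C E F
Unmarked (collected): D

Answer: A B C E F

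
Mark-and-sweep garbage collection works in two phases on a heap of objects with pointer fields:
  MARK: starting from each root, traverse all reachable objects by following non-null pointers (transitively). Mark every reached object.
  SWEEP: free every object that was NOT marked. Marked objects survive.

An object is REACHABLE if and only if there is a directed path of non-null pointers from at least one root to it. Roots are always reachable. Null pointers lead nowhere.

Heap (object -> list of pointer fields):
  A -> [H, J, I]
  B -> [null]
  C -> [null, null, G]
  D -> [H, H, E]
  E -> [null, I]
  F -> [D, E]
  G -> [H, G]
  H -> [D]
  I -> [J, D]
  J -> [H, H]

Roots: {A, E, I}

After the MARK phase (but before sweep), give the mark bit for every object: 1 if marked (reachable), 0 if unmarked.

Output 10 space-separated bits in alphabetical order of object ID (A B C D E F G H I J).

Roots: A E I
Mark A: refs=H J I, marked=A
Mark E: refs=null I, marked=A E
Mark I: refs=J D, marked=A E I
Mark H: refs=D, marked=A E H I
Mark J: refs=H H, marked=A E H I J
Mark D: refs=H H E, marked=A D E H I J
Unmarked (collected): B C F G

Answer: 1 0 0 1 1 0 0 1 1 1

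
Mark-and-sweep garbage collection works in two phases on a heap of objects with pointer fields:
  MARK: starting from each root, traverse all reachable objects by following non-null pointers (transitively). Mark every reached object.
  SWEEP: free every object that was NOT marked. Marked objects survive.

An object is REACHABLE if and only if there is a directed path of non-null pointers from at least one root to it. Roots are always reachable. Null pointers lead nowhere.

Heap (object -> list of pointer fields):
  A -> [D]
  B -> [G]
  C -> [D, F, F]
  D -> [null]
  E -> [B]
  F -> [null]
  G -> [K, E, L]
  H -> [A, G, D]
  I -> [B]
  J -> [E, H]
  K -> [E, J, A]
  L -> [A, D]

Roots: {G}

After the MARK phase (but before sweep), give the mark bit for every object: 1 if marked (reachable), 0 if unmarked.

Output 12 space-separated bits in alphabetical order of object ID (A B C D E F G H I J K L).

Answer: 1 1 0 1 1 0 1 1 0 1 1 1

Derivation:
Roots: G
Mark G: refs=K E L, marked=G
Mark K: refs=E J A, marked=G K
Mark E: refs=B, marked=E G K
Mark L: refs=A D, marked=E G K L
Mark J: refs=E H, marked=E G J K L
Mark A: refs=D, marked=A E G J K L
Mark B: refs=G, marked=A B E G J K L
Mark D: refs=null, marked=A B D E G J K L
Mark H: refs=A G D, marked=A B D E G H J K L
Unmarked (collected): C F I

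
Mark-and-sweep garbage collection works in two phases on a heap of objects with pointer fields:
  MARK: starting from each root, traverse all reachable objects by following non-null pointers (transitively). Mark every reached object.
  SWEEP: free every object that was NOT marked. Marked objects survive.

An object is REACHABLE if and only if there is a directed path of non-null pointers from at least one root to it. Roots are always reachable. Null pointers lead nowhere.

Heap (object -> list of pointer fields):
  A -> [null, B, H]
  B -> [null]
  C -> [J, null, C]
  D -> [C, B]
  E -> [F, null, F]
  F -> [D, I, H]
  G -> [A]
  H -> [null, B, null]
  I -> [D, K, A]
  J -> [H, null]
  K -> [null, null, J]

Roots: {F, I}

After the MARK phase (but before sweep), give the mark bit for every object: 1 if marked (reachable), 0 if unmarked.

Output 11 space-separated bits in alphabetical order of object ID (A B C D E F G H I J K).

Roots: F I
Mark F: refs=D I H, marked=F
Mark I: refs=D K A, marked=F I
Mark D: refs=C B, marked=D F I
Mark H: refs=null B null, marked=D F H I
Mark K: refs=null null J, marked=D F H I K
Mark A: refs=null B H, marked=A D F H I K
Mark C: refs=J null C, marked=A C D F H I K
Mark B: refs=null, marked=A B C D F H I K
Mark J: refs=H null, marked=A B C D F H I J K
Unmarked (collected): E G

Answer: 1 1 1 1 0 1 0 1 1 1 1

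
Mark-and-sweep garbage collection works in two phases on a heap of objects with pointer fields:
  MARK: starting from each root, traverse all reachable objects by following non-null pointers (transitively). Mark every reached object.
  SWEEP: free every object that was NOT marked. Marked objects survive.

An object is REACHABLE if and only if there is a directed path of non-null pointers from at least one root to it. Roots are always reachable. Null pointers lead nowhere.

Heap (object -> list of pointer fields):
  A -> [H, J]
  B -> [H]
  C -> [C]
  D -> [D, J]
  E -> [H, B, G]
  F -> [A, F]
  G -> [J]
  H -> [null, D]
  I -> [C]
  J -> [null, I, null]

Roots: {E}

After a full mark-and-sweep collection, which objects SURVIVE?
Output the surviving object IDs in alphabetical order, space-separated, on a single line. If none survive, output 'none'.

Roots: E
Mark E: refs=H B G, marked=E
Mark H: refs=null D, marked=E H
Mark B: refs=H, marked=B E H
Mark G: refs=J, marked=B E G H
Mark D: refs=D J, marked=B D E G H
Mark J: refs=null I null, marked=B D E G H J
Mark I: refs=C, marked=B D E G H I J
Mark C: refs=C, marked=B C D E G H I J
Unmarked (collected): A F

Answer: B C D E G H I J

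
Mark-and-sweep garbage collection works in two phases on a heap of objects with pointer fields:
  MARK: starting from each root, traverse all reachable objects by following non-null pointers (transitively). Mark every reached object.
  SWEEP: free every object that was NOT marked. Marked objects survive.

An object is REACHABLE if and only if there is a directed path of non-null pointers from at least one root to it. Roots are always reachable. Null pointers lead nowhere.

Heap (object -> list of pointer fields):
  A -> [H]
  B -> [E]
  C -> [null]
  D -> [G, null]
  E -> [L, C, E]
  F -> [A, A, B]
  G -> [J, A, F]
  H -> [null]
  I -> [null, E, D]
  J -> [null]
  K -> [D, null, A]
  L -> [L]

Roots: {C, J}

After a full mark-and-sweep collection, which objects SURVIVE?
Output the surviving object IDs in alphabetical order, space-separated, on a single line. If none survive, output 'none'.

Answer: C J

Derivation:
Roots: C J
Mark C: refs=null, marked=C
Mark J: refs=null, marked=C J
Unmarked (collected): A B D E F G H I K L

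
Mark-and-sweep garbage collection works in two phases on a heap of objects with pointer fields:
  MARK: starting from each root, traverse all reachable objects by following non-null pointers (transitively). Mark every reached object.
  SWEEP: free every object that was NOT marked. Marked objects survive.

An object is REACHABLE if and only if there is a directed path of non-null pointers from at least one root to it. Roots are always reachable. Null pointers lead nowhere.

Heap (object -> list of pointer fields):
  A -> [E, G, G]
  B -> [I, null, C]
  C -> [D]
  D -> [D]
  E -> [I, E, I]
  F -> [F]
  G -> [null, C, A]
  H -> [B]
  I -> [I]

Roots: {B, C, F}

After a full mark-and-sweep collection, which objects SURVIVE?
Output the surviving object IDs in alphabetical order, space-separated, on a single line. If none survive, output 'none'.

Roots: B C F
Mark B: refs=I null C, marked=B
Mark C: refs=D, marked=B C
Mark F: refs=F, marked=B C F
Mark I: refs=I, marked=B C F I
Mark D: refs=D, marked=B C D F I
Unmarked (collected): A E G H

Answer: B C D F I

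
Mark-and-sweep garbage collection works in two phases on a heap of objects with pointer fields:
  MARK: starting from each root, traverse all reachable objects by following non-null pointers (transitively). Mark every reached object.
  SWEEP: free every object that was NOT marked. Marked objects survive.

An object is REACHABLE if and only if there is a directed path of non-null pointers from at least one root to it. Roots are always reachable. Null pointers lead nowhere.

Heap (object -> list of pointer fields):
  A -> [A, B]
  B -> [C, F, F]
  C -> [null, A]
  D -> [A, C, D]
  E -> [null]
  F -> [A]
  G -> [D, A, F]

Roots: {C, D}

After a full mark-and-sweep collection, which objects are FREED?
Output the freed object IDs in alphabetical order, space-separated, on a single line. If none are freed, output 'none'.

Roots: C D
Mark C: refs=null A, marked=C
Mark D: refs=A C D, marked=C D
Mark A: refs=A B, marked=A C D
Mark B: refs=C F F, marked=A B C D
Mark F: refs=A, marked=A B C D F
Unmarked (collected): E G

Answer: E G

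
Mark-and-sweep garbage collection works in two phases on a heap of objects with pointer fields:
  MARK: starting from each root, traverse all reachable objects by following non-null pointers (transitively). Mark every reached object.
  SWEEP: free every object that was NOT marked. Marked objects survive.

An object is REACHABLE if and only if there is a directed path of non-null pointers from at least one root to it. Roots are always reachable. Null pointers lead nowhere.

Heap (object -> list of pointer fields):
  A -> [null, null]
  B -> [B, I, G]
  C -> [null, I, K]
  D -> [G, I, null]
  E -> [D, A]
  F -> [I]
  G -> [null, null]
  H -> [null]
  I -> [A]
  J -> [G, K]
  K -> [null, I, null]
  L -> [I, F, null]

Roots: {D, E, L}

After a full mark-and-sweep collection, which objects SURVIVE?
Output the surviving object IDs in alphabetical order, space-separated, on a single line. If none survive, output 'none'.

Roots: D E L
Mark D: refs=G I null, marked=D
Mark E: refs=D A, marked=D E
Mark L: refs=I F null, marked=D E L
Mark G: refs=null null, marked=D E G L
Mark I: refs=A, marked=D E G I L
Mark A: refs=null null, marked=A D E G I L
Mark F: refs=I, marked=A D E F G I L
Unmarked (collected): B C H J K

Answer: A D E F G I L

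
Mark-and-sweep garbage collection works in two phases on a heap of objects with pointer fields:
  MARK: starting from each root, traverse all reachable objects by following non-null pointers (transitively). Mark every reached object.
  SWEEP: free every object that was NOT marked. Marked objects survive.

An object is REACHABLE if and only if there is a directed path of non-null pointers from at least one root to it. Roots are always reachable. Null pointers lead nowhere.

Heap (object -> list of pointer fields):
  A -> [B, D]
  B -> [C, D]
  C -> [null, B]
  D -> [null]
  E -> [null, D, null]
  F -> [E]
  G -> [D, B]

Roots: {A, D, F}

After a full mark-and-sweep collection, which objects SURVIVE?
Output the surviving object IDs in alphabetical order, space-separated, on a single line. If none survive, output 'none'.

Roots: A D F
Mark A: refs=B D, marked=A
Mark D: refs=null, marked=A D
Mark F: refs=E, marked=A D F
Mark B: refs=C D, marked=A B D F
Mark E: refs=null D null, marked=A B D E F
Mark C: refs=null B, marked=A B C D E F
Unmarked (collected): G

Answer: A B C D E F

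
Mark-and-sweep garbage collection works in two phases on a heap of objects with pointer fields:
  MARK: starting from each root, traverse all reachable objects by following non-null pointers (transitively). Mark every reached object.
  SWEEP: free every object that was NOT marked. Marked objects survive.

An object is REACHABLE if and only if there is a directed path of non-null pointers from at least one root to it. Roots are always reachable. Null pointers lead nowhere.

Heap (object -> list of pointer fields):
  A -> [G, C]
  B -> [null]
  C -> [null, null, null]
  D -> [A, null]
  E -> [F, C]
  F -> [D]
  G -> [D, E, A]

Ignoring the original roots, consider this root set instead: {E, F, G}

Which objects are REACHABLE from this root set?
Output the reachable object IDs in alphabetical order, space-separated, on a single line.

Roots: E F G
Mark E: refs=F C, marked=E
Mark F: refs=D, marked=E F
Mark G: refs=D E A, marked=E F G
Mark C: refs=null null null, marked=C E F G
Mark D: refs=A null, marked=C D E F G
Mark A: refs=G C, marked=A C D E F G
Unmarked (collected): B

Answer: A C D E F G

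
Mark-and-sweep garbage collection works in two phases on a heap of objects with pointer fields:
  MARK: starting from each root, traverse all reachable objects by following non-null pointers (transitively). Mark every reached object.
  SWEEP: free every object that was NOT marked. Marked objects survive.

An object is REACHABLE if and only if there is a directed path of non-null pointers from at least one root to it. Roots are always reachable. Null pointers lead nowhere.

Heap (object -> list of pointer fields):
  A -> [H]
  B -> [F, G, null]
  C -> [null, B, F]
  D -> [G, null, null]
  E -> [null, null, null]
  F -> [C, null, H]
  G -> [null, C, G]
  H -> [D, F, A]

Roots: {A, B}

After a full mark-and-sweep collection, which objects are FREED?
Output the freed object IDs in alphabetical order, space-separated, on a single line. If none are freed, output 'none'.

Answer: E

Derivation:
Roots: A B
Mark A: refs=H, marked=A
Mark B: refs=F G null, marked=A B
Mark H: refs=D F A, marked=A B H
Mark F: refs=C null H, marked=A B F H
Mark G: refs=null C G, marked=A B F G H
Mark D: refs=G null null, marked=A B D F G H
Mark C: refs=null B F, marked=A B C D F G H
Unmarked (collected): E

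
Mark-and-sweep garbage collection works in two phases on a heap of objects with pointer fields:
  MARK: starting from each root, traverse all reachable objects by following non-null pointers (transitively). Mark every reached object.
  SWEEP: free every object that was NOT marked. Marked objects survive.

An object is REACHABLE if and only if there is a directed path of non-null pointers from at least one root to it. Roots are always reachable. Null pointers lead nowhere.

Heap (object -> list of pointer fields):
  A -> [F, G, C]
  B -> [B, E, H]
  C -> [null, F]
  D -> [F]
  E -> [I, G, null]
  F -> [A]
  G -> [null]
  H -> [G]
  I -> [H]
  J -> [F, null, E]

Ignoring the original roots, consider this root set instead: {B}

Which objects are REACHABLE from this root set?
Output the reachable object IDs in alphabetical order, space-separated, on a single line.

Roots: B
Mark B: refs=B E H, marked=B
Mark E: refs=I G null, marked=B E
Mark H: refs=G, marked=B E H
Mark I: refs=H, marked=B E H I
Mark G: refs=null, marked=B E G H I
Unmarked (collected): A C D F J

Answer: B E G H I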